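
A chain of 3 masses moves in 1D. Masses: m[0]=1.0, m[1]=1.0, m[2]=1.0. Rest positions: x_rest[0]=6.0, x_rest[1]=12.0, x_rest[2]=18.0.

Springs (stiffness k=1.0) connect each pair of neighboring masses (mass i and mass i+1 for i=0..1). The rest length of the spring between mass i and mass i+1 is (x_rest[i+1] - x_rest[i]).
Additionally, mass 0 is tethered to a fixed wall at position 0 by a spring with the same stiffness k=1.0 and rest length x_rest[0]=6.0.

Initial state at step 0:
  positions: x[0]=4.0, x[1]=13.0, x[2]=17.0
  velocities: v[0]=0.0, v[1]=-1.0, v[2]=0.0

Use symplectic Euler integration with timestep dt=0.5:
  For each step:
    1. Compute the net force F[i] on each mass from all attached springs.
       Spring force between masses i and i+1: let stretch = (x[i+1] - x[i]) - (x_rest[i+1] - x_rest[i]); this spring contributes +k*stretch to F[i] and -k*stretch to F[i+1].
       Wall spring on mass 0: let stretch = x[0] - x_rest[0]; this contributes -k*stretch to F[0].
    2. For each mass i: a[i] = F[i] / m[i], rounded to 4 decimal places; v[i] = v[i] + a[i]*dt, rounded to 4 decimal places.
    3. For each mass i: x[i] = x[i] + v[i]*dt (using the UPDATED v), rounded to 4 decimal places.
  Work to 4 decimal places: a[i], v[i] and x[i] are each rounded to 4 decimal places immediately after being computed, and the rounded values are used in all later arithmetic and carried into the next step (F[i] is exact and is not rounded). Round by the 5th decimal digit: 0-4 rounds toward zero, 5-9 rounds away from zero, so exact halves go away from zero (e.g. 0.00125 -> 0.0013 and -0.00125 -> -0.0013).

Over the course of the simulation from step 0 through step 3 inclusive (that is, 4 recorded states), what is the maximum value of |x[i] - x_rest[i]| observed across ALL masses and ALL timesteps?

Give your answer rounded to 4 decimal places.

Step 0: x=[4.0000 13.0000 17.0000] v=[0.0000 -1.0000 0.0000]
Step 1: x=[5.2500 11.2500 17.5000] v=[2.5000 -3.5000 1.0000]
Step 2: x=[6.6875 9.5625 17.9375] v=[2.8750 -3.3750 0.8750]
Step 3: x=[7.1719 9.2500 17.7813] v=[0.9688 -0.6250 -0.3125]
Max displacement = 2.7500

Answer: 2.7500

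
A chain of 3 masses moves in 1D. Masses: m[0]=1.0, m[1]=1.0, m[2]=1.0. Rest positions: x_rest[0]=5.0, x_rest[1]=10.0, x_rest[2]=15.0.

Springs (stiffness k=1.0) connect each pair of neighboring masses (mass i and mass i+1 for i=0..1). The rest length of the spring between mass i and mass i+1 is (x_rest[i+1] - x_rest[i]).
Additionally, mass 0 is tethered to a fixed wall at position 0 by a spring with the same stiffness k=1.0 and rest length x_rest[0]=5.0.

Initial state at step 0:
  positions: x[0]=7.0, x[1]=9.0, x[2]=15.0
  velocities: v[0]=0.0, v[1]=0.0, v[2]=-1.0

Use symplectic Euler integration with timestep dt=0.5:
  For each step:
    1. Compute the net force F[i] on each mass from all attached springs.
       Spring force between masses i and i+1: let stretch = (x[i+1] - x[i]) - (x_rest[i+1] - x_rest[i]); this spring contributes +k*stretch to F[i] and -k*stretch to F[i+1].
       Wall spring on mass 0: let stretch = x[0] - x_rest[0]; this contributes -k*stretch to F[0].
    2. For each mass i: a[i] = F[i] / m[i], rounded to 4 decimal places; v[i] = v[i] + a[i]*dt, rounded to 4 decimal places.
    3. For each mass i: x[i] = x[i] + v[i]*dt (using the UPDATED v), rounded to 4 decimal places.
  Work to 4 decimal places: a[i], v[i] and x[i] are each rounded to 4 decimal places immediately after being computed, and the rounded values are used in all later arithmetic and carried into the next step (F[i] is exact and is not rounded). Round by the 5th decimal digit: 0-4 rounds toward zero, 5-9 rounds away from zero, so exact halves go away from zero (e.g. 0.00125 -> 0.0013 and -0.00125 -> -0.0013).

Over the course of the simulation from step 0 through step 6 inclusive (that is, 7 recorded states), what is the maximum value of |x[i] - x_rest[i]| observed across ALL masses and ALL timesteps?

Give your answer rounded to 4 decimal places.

Step 0: x=[7.0000 9.0000 15.0000] v=[0.0000 0.0000 -1.0000]
Step 1: x=[5.7500 10.0000 14.2500] v=[-2.5000 2.0000 -1.5000]
Step 2: x=[4.1250 11.0000 13.6875] v=[-3.2500 2.0000 -1.1250]
Step 3: x=[3.1875 10.9531 13.7032] v=[-1.8750 -0.0938 0.0313]
Step 4: x=[3.3946 9.6523 14.2814] v=[0.4141 -2.6016 1.1563]
Step 5: x=[4.3175 7.9444 14.9523] v=[1.8457 -3.4159 1.3418]
Step 6: x=[5.0677 7.0817 15.1213] v=[1.5004 -1.7254 0.3379]
Max displacement = 2.9183

Answer: 2.9183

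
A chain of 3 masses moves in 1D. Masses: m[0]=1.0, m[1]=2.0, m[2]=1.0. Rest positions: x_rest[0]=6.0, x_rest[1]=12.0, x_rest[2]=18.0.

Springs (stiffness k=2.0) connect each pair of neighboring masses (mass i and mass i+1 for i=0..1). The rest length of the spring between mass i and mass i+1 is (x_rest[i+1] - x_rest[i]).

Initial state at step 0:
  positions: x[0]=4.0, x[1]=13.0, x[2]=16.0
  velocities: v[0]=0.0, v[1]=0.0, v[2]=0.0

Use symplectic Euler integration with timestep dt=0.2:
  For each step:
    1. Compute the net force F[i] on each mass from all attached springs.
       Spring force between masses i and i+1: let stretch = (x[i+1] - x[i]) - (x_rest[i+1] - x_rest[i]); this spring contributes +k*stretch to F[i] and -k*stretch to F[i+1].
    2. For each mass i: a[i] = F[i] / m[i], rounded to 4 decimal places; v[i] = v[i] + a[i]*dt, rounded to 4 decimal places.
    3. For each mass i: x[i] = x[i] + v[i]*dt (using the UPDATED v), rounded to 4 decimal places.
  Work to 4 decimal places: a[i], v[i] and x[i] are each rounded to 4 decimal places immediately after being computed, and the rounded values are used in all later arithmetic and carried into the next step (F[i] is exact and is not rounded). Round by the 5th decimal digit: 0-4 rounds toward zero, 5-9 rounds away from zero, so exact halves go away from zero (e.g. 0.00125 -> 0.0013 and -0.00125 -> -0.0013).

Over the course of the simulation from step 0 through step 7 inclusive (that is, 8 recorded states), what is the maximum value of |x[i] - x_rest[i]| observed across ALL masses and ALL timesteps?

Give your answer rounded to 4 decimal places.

Step 0: x=[4.0000 13.0000 16.0000] v=[0.0000 0.0000 0.0000]
Step 1: x=[4.2400 12.7600 16.2400] v=[1.2000 -1.2000 1.2000]
Step 2: x=[4.6816 12.3184 16.6816] v=[2.2080 -2.2080 2.2080]
Step 3: x=[5.2541 11.7459 17.2541] v=[2.8627 -2.8627 2.8627]
Step 4: x=[5.8660 11.1340 17.8660] v=[3.0594 -3.0594 3.0594]
Step 5: x=[6.4193 10.5807 18.4193] v=[2.7666 -2.7666 2.7666]
Step 6: x=[6.8255 10.1745 18.8255] v=[2.0312 -2.0312 2.0312]
Step 7: x=[7.0197 9.9803 19.0197] v=[0.9708 -0.9708 0.9708]
Max displacement = 2.0197

Answer: 2.0197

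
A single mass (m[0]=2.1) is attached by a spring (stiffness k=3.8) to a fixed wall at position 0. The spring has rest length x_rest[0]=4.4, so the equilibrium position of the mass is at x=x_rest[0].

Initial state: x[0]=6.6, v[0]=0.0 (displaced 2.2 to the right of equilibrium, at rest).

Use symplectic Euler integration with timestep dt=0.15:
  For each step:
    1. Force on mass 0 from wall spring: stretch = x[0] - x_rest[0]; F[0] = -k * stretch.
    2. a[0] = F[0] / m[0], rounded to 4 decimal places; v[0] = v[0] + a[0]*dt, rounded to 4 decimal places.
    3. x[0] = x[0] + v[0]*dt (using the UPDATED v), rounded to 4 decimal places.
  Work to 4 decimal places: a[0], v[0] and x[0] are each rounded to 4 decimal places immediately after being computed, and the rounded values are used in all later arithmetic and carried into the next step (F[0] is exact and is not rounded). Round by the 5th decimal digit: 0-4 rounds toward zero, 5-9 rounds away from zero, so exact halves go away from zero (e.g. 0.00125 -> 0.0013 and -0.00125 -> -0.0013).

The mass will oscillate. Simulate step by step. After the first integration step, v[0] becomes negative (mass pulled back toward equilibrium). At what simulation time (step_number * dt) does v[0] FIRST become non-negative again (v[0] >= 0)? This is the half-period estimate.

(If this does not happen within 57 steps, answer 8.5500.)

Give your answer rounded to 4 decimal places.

Step 0: x=[6.6000] v=[0.0000]
Step 1: x=[6.5104] v=[-0.5972]
Step 2: x=[6.3349] v=[-1.1700]
Step 3: x=[6.0806] v=[-1.6952]
Step 4: x=[5.7579] v=[-2.1514]
Step 5: x=[5.3799] v=[-2.5200]
Step 6: x=[4.9620] v=[-2.7860]
Step 7: x=[4.5212] v=[-2.9386]
Step 8: x=[4.0755] v=[-2.9715]
Step 9: x=[3.6430] v=[-2.8834]
Step 10: x=[3.2413] v=[-2.6779]
Step 11: x=[2.8868] v=[-2.3634]
Step 12: x=[2.5939] v=[-1.9527]
Step 13: x=[2.3745] v=[-1.4625]
Step 14: x=[2.2376] v=[-0.9127]
Step 15: x=[2.1887] v=[-0.3258]
Step 16: x=[2.2299] v=[0.2744]
First v>=0 after going negative at step 16, time=2.4000

Answer: 2.4000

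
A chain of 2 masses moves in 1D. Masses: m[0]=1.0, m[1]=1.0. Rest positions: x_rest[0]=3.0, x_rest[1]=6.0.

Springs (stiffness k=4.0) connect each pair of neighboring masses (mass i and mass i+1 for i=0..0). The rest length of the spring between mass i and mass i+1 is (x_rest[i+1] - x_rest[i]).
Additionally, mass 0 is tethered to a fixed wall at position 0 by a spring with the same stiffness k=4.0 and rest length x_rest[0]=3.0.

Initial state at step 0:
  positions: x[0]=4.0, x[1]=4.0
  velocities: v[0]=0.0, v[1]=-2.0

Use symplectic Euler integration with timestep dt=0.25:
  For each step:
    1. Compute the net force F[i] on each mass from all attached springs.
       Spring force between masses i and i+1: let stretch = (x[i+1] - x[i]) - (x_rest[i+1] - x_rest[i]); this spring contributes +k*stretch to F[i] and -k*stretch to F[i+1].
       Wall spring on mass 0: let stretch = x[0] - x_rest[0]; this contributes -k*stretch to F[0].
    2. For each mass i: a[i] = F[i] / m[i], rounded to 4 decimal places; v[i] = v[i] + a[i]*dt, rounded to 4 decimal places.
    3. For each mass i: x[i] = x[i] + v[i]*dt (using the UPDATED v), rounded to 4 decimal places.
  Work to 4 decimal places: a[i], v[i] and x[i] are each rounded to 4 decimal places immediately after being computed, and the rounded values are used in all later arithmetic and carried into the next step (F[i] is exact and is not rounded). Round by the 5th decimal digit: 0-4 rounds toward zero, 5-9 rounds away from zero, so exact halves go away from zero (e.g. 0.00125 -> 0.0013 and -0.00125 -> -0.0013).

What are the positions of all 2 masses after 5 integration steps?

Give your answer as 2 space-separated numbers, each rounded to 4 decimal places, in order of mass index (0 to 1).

Step 0: x=[4.0000 4.0000] v=[0.0000 -2.0000]
Step 1: x=[3.0000 4.2500] v=[-4.0000 1.0000]
Step 2: x=[1.5625 4.9375] v=[-5.7500 2.7500]
Step 3: x=[0.5781 5.5313] v=[-3.9375 2.3750]
Step 4: x=[0.6875 5.6368] v=[0.4376 0.4218]
Step 5: x=[1.8624 5.2549] v=[4.6994 -1.5275]

Answer: 1.8624 5.2549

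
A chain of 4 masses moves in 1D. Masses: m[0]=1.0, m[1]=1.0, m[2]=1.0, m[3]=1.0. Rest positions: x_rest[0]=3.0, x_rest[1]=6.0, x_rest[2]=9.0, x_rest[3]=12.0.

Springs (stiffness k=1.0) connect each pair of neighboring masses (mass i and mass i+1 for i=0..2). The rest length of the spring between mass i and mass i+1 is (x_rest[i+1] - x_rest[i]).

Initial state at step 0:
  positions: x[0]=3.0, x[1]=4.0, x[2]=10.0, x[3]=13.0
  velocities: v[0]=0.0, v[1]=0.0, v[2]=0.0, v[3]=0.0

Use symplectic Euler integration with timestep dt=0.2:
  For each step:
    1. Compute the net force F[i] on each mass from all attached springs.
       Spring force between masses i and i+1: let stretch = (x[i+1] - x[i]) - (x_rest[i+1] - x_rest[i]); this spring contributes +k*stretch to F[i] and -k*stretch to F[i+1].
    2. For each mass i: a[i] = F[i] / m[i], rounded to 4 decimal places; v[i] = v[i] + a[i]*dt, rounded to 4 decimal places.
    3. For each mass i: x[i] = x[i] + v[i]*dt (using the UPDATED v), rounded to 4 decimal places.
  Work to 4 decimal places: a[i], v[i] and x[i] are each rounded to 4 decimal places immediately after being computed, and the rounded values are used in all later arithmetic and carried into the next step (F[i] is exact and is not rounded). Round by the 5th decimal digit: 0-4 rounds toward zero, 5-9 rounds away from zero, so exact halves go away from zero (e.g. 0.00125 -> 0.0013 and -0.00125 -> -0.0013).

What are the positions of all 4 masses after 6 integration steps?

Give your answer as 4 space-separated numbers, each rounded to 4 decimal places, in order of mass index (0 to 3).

Step 0: x=[3.0000 4.0000 10.0000 13.0000] v=[0.0000 0.0000 0.0000 0.0000]
Step 1: x=[2.9200 4.2000 9.8800 13.0000] v=[-0.4000 1.0000 -0.6000 0.0000]
Step 2: x=[2.7712 4.5760 9.6576 12.9952] v=[-0.7440 1.8800 -1.1120 -0.0240]
Step 3: x=[2.5746 5.0831 9.3654 12.9769] v=[-0.9830 2.5354 -1.4608 -0.0915]
Step 4: x=[2.3583 5.6611 9.0464 12.9341] v=[-1.0813 2.8902 -1.5950 -0.2138]
Step 5: x=[2.1542 6.2424 8.7475 12.8558] v=[-1.0207 2.9067 -1.4945 -0.3913]
Step 6: x=[1.9936 6.7604 8.5127 12.7332] v=[-0.8031 2.5901 -1.1739 -0.6130]

Answer: 1.9936 6.7604 8.5127 12.7332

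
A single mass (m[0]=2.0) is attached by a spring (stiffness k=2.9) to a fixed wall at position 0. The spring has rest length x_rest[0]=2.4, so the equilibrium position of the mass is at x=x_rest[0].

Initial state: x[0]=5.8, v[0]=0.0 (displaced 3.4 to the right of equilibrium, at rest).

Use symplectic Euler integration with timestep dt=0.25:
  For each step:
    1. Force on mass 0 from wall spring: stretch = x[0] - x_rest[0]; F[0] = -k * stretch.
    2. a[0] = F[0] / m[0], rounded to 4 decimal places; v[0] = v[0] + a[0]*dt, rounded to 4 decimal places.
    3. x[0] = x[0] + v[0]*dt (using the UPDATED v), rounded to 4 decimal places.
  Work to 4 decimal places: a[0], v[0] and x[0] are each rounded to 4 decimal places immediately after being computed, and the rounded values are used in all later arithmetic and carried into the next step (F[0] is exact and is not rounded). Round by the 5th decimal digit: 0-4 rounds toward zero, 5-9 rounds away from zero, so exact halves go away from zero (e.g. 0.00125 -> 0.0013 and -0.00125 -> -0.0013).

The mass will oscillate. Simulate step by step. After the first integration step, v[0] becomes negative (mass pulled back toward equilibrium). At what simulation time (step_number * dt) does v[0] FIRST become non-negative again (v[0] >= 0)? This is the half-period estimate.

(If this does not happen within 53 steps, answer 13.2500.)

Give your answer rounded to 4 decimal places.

Answer: 2.7500

Derivation:
Step 0: x=[5.8000] v=[0.0000]
Step 1: x=[5.4919] v=[-1.2325]
Step 2: x=[4.9036] v=[-2.3533]
Step 3: x=[4.0884] v=[-3.2609]
Step 4: x=[3.1202] v=[-3.8730]
Step 5: x=[2.0867] v=[-4.1341]
Step 6: x=[1.0816] v=[-4.0205]
Step 7: x=[0.1960] v=[-3.5426]
Step 8: x=[-0.4899] v=[-2.7437]
Step 9: x=[-0.9139] v=[-1.6961]
Step 10: x=[-1.0376] v=[-0.4948]
Step 11: x=[-0.8498] v=[0.7513]
First v>=0 after going negative at step 11, time=2.7500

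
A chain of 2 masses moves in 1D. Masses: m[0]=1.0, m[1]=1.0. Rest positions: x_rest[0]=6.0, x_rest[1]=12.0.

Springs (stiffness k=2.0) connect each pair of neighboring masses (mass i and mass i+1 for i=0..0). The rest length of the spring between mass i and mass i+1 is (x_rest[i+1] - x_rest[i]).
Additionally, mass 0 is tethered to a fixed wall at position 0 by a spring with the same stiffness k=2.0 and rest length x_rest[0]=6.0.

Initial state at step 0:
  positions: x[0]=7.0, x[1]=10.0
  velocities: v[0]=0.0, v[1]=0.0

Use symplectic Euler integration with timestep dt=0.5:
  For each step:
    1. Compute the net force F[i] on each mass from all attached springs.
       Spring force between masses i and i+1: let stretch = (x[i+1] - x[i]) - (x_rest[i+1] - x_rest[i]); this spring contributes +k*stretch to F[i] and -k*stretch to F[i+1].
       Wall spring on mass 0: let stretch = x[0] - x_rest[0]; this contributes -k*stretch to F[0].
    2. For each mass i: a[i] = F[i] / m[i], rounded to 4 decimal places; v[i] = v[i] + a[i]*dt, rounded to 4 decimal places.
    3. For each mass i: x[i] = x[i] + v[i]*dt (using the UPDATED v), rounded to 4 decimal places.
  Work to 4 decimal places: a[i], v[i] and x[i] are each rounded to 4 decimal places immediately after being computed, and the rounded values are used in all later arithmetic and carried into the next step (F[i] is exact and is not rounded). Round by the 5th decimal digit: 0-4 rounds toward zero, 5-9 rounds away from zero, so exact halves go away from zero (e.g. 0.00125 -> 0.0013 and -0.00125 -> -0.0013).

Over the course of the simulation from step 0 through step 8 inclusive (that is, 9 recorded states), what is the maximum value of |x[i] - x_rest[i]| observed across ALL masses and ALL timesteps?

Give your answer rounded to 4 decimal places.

Answer: 2.2813

Derivation:
Step 0: x=[7.0000 10.0000] v=[0.0000 0.0000]
Step 1: x=[5.0000 11.5000] v=[-4.0000 3.0000]
Step 2: x=[3.7500 12.7500] v=[-2.5000 2.5000]
Step 3: x=[5.1250 12.5000] v=[2.7500 -0.5000]
Step 4: x=[7.6250 11.5625] v=[5.0000 -1.8750]
Step 5: x=[8.2813 11.6563] v=[1.3125 0.1875]
Step 6: x=[6.4844 13.0626] v=[-3.5938 2.8125]
Step 7: x=[4.7344 14.1798] v=[-3.5000 2.2343]
Step 8: x=[5.3399 13.5743] v=[1.2110 -1.2111]
Max displacement = 2.2813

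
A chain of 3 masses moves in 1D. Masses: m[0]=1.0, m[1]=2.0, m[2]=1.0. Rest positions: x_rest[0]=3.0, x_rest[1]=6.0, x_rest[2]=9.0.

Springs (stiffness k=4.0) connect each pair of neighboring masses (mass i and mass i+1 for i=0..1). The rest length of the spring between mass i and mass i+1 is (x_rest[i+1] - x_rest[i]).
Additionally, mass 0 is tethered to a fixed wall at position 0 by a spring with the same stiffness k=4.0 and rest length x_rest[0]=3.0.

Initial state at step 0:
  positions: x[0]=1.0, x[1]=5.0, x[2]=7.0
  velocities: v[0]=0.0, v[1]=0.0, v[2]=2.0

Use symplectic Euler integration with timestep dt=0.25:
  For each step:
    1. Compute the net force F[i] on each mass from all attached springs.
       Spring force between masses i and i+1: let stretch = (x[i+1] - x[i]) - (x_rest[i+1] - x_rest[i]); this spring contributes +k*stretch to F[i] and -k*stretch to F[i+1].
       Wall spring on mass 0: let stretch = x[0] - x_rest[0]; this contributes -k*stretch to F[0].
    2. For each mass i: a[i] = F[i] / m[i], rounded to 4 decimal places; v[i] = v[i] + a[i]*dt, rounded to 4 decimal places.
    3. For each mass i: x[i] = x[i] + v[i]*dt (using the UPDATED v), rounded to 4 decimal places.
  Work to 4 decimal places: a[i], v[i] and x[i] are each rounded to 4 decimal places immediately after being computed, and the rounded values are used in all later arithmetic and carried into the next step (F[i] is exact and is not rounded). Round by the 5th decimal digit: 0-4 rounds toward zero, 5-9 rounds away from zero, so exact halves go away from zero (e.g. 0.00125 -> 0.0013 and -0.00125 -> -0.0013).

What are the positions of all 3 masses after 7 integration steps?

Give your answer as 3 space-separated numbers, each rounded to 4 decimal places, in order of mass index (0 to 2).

Step 0: x=[1.0000 5.0000 7.0000] v=[0.0000 0.0000 2.0000]
Step 1: x=[1.7500 4.7500 7.7500] v=[3.0000 -1.0000 3.0000]
Step 2: x=[2.8125 4.5000 8.5000] v=[4.2500 -1.0000 3.0000]
Step 3: x=[3.5938 4.5391 9.0000] v=[3.1250 0.1563 2.0000]
Step 4: x=[3.7129 5.0176 9.1348] v=[0.4765 1.9141 0.5391]
Step 5: x=[3.2300 5.8477 8.9903] v=[-1.9317 3.3204 -0.5781]
Step 6: x=[2.5940 6.7434 8.8101] v=[-2.5440 3.5829 -0.7207]
Step 7: x=[2.3469 7.3788 8.8633] v=[-0.9886 2.5416 0.2126]

Answer: 2.3469 7.3788 8.8633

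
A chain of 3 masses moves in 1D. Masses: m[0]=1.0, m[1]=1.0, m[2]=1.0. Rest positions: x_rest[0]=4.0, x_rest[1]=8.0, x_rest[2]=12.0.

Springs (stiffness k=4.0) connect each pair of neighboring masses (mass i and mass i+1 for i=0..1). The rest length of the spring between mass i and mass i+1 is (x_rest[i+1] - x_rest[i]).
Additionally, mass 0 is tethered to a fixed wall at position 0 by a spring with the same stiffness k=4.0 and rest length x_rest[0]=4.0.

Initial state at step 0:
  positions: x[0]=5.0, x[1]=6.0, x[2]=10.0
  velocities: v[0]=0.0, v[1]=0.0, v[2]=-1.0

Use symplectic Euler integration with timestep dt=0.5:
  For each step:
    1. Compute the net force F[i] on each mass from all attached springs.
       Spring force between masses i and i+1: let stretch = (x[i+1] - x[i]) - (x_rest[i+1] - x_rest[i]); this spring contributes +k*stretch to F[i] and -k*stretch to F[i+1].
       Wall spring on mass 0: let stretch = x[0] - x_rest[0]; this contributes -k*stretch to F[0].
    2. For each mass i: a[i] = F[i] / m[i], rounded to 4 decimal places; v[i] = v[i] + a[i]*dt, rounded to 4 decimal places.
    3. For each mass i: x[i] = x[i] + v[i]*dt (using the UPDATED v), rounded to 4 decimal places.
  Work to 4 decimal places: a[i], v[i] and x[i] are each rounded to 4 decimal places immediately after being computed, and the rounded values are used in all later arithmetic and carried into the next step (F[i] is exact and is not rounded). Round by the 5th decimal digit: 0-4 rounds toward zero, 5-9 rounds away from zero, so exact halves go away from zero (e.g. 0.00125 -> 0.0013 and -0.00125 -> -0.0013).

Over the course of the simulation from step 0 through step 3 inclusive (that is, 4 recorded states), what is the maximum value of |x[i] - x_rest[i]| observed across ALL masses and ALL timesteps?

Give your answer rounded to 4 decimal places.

Answer: 3.5000

Derivation:
Step 0: x=[5.0000 6.0000 10.0000] v=[0.0000 0.0000 -1.0000]
Step 1: x=[1.0000 9.0000 9.5000] v=[-8.0000 6.0000 -1.0000]
Step 2: x=[4.0000 4.5000 12.5000] v=[6.0000 -9.0000 6.0000]
Step 3: x=[3.5000 7.5000 11.5000] v=[-1.0000 6.0000 -2.0000]
Max displacement = 3.5000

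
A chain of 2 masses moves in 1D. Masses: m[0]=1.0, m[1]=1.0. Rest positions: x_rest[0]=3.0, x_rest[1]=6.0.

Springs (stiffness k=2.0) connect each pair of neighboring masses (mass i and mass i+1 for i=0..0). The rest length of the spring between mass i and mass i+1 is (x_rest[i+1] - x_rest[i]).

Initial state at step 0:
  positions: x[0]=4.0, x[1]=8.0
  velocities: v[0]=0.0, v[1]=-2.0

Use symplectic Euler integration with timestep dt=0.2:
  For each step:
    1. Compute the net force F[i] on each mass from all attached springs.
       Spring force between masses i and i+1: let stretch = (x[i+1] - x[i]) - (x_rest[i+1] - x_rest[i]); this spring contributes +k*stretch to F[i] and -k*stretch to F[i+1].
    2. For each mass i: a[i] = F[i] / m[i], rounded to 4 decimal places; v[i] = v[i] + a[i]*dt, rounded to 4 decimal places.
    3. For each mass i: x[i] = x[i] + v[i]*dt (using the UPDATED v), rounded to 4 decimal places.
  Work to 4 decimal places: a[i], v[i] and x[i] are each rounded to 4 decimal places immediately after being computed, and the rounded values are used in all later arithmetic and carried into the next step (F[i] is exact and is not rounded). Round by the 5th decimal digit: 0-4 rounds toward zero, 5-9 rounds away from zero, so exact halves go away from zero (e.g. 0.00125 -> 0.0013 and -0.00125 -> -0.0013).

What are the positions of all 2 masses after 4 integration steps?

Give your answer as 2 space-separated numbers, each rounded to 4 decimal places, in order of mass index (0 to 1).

Answer: 4.3319 6.0681

Derivation:
Step 0: x=[4.0000 8.0000] v=[0.0000 -2.0000]
Step 1: x=[4.0800 7.5200] v=[0.4000 -2.4000]
Step 2: x=[4.1952 7.0048] v=[0.5760 -2.5760]
Step 3: x=[4.2952 6.5048] v=[0.4998 -2.4998]
Step 4: x=[4.3319 6.0681] v=[0.1836 -2.1836]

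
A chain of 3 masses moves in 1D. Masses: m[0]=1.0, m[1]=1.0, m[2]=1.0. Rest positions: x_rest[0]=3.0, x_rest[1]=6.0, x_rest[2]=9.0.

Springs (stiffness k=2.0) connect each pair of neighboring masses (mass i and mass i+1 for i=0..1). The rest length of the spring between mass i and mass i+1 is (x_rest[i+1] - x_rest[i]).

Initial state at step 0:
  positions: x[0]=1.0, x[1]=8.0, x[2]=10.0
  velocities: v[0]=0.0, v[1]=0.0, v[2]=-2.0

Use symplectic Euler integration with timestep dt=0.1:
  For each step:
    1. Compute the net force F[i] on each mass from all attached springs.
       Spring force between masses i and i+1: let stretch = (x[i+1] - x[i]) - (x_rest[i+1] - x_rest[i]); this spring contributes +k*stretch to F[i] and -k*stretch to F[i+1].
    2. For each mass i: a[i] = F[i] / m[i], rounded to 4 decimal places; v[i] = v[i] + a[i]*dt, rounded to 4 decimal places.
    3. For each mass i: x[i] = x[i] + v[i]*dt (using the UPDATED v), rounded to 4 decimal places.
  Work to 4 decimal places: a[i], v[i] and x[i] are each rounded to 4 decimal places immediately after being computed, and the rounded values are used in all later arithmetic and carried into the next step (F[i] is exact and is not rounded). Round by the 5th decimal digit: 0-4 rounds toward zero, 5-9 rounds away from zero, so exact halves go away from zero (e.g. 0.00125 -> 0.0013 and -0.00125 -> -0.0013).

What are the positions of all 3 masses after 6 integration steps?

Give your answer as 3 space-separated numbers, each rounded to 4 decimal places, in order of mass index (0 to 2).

Answer: 2.4394 6.1637 9.1970

Derivation:
Step 0: x=[1.0000 8.0000 10.0000] v=[0.0000 0.0000 -2.0000]
Step 1: x=[1.0800 7.9000 9.8200] v=[0.8000 -1.0000 -1.8000]
Step 2: x=[1.2364 7.7020 9.6616] v=[1.5640 -1.9800 -1.5840]
Step 3: x=[1.4621 7.4139 9.5240] v=[2.2571 -2.8812 -1.3759]
Step 4: x=[1.7469 7.0490 9.4042] v=[2.8475 -3.6495 -1.1979]
Step 5: x=[2.0777 6.6251 9.2973] v=[3.3079 -4.2389 -1.0689]
Step 6: x=[2.4394 6.1637 9.1970] v=[3.6174 -4.6139 -1.0033]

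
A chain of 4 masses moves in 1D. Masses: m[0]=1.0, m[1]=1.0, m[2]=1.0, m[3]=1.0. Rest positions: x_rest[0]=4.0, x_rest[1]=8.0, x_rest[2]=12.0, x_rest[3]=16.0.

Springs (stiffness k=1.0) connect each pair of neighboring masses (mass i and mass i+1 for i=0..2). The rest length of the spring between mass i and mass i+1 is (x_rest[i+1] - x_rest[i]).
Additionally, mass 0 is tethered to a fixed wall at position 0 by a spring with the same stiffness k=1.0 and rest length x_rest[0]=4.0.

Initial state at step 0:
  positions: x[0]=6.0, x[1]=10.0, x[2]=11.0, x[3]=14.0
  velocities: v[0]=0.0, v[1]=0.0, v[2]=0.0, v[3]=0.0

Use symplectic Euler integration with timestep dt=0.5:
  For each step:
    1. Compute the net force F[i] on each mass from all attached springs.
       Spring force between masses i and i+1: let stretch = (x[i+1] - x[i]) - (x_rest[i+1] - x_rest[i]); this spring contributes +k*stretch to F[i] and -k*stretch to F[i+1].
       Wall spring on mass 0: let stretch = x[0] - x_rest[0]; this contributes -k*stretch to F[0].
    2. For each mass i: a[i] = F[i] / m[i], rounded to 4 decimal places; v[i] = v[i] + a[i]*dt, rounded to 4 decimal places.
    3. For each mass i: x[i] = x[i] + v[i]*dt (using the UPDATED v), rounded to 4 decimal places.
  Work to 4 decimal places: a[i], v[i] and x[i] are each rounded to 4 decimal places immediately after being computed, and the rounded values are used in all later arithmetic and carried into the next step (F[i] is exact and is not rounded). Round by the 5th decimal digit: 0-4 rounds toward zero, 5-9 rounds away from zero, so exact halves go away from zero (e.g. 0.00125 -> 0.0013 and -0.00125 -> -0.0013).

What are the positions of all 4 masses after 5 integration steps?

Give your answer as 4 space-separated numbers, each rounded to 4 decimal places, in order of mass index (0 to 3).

Answer: 1.6631 6.2451 11.7101 17.7033

Derivation:
Step 0: x=[6.0000 10.0000 11.0000 14.0000] v=[0.0000 0.0000 0.0000 0.0000]
Step 1: x=[5.5000 9.2500 11.5000 14.2500] v=[-1.0000 -1.5000 1.0000 0.5000]
Step 2: x=[4.5625 8.1250 12.1250 14.8125] v=[-1.8750 -2.2500 1.2500 1.1250]
Step 3: x=[3.3750 7.1094 12.4219 15.7032] v=[-2.3750 -2.0313 0.5938 1.7813]
Step 4: x=[2.2774 6.4883 12.2110 16.7736] v=[-2.1953 -1.2423 -0.4218 2.1407]
Step 5: x=[1.6631 6.2451 11.7101 17.7033] v=[-1.2286 -0.4864 -1.0019 1.8594]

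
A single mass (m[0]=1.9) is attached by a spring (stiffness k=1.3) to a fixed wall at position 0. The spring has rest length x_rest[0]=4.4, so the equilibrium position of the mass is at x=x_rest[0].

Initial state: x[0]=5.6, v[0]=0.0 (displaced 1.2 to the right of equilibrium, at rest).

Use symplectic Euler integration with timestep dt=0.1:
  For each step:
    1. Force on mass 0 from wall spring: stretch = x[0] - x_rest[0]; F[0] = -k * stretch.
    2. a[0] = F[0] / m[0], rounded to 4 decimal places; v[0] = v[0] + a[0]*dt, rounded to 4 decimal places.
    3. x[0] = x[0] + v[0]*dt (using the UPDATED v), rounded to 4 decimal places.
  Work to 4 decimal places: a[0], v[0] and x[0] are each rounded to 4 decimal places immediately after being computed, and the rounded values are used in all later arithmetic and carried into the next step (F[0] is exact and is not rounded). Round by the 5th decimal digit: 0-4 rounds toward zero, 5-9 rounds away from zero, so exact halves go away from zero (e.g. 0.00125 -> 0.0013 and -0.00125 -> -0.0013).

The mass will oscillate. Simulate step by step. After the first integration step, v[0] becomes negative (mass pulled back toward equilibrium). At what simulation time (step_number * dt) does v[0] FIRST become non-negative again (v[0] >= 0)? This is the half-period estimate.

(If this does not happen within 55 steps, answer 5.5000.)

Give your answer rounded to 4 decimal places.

Step 0: x=[5.6000] v=[0.0000]
Step 1: x=[5.5918] v=[-0.0821]
Step 2: x=[5.5754] v=[-0.1636]
Step 3: x=[5.5510] v=[-0.2440]
Step 4: x=[5.5187] v=[-0.3228]
Step 5: x=[5.4788] v=[-0.3993]
Step 6: x=[5.4315] v=[-0.4731]
Step 7: x=[5.3771] v=[-0.5437]
Step 8: x=[5.3160] v=[-0.6106]
Step 9: x=[5.2487] v=[-0.6733]
Step 10: x=[5.1756] v=[-0.7314]
Step 11: x=[5.0972] v=[-0.7845]
Step 12: x=[5.0140] v=[-0.8322]
Step 13: x=[4.9266] v=[-0.8742]
Step 14: x=[4.8356] v=[-0.9102]
Step 15: x=[4.7416] v=[-0.9400]
Step 16: x=[4.6453] v=[-0.9634]
Step 17: x=[4.5473] v=[-0.9802]
Step 18: x=[4.4483] v=[-0.9903]
Step 19: x=[4.3489] v=[-0.9936]
Step 20: x=[4.2499] v=[-0.9901]
Step 21: x=[4.1519] v=[-0.9798]
Step 22: x=[4.0556] v=[-0.9628]
Step 23: x=[3.9617] v=[-0.9392]
Step 24: x=[3.8708] v=[-0.9092]
Step 25: x=[3.7835] v=[-0.8730]
Step 26: x=[3.7004] v=[-0.8308]
Step 27: x=[3.6221] v=[-0.7829]
Step 28: x=[3.5491] v=[-0.7297]
Step 29: x=[3.4820] v=[-0.6715]
Step 30: x=[3.4211] v=[-0.6087]
Step 31: x=[3.3669] v=[-0.5417]
Step 32: x=[3.3198] v=[-0.4710]
Step 33: x=[3.2801] v=[-0.3971]
Step 34: x=[3.2481] v=[-0.3205]
Step 35: x=[3.2239] v=[-0.2417]
Step 36: x=[3.2078] v=[-0.1612]
Step 37: x=[3.1998] v=[-0.0796]
Step 38: x=[3.2001] v=[0.0025]
First v>=0 after going negative at step 38, time=3.8000

Answer: 3.8000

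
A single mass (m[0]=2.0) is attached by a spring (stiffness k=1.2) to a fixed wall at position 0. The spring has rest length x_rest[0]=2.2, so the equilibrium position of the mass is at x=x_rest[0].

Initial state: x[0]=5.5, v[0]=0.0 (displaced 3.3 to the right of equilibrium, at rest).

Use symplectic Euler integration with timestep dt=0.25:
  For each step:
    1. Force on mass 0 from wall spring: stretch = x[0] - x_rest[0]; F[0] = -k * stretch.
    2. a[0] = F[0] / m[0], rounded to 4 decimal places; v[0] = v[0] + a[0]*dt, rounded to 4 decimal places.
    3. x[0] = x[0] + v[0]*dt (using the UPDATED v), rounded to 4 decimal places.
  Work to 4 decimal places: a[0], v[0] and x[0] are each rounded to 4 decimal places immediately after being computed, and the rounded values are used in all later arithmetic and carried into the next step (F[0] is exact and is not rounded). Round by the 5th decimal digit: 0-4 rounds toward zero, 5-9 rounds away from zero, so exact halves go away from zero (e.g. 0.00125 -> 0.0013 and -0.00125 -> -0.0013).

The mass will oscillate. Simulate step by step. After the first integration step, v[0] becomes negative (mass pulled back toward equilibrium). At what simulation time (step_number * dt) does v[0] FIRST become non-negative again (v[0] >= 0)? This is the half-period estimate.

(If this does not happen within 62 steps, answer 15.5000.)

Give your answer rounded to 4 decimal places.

Answer: 4.2500

Derivation:
Step 0: x=[5.5000] v=[0.0000]
Step 1: x=[5.3763] v=[-0.4950]
Step 2: x=[5.1334] v=[-0.9715]
Step 3: x=[4.7805] v=[-1.4115]
Step 4: x=[4.3309] v=[-1.7986]
Step 5: x=[3.8014] v=[-2.1182]
Step 6: x=[3.2118] v=[-2.3584]
Step 7: x=[2.5843] v=[-2.5102]
Step 8: x=[1.9423] v=[-2.5679]
Step 9: x=[1.3100] v=[-2.5293]
Step 10: x=[0.7111] v=[-2.3958]
Step 11: x=[0.1680] v=[-2.1725]
Step 12: x=[-0.2989] v=[-1.8677]
Step 13: x=[-0.6721] v=[-1.4929]
Step 14: x=[-0.9376] v=[-1.0621]
Step 15: x=[-1.0855] v=[-0.5915]
Step 16: x=[-1.1102] v=[-0.0987]
Step 17: x=[-1.0108] v=[0.3978]
First v>=0 after going negative at step 17, time=4.2500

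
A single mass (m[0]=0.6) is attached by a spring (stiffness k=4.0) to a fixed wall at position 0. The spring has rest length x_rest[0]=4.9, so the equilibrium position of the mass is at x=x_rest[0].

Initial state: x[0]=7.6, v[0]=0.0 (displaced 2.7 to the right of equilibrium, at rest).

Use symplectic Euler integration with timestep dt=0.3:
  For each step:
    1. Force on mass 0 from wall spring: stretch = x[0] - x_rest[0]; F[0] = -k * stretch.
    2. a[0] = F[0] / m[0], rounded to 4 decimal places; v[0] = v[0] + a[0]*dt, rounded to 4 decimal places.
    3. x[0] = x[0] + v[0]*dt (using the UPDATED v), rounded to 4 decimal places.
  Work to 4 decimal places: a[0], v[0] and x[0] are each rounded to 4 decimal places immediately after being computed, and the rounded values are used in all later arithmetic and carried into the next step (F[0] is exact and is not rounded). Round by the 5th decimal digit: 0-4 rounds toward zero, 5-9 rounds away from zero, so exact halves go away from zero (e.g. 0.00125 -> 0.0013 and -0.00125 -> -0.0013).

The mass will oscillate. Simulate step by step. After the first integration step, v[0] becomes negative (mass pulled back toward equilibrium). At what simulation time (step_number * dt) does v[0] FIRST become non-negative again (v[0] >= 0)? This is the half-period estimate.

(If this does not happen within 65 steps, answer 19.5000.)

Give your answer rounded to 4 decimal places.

Step 0: x=[7.6000] v=[0.0000]
Step 1: x=[5.9800] v=[-5.4000]
Step 2: x=[3.7120] v=[-7.5600]
Step 3: x=[2.1568] v=[-5.1840]
Step 4: x=[2.2475] v=[0.3024]
First v>=0 after going negative at step 4, time=1.2000

Answer: 1.2000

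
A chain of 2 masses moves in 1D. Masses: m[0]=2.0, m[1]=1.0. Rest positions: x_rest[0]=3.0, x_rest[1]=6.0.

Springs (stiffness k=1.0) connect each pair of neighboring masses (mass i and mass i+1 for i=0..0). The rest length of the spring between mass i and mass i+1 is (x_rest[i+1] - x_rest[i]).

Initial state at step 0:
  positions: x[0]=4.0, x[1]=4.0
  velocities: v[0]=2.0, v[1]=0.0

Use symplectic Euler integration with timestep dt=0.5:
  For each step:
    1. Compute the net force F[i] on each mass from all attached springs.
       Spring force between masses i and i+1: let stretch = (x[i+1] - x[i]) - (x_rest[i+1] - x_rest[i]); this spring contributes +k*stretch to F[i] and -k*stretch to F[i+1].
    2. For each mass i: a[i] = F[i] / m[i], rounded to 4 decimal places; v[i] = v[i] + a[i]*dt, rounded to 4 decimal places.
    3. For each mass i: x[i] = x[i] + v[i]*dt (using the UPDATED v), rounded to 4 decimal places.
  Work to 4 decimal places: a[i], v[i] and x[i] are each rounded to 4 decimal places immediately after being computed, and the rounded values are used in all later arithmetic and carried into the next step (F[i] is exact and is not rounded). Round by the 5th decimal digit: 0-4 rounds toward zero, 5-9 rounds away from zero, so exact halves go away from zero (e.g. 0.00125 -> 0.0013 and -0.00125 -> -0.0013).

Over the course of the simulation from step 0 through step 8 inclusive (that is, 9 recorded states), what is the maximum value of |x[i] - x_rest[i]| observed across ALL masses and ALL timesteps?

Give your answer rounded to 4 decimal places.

Step 0: x=[4.0000 4.0000] v=[2.0000 0.0000]
Step 1: x=[4.6250 4.7500] v=[1.2500 1.5000]
Step 2: x=[4.8907 6.2188] v=[0.5313 2.9375]
Step 3: x=[4.9474 8.1056] v=[0.1133 3.7735]
Step 4: x=[5.0239 9.9528] v=[0.1529 3.6944]
Step 5: x=[5.3415 11.3178] v=[0.6352 2.7300]
Step 6: x=[6.0312 11.9388] v=[1.3793 1.2419]
Step 7: x=[7.0843 11.8329] v=[2.1062 -0.2119]
Step 8: x=[8.3560 11.2898] v=[2.5434 -1.0862]
Max displacement = 5.9388

Answer: 5.9388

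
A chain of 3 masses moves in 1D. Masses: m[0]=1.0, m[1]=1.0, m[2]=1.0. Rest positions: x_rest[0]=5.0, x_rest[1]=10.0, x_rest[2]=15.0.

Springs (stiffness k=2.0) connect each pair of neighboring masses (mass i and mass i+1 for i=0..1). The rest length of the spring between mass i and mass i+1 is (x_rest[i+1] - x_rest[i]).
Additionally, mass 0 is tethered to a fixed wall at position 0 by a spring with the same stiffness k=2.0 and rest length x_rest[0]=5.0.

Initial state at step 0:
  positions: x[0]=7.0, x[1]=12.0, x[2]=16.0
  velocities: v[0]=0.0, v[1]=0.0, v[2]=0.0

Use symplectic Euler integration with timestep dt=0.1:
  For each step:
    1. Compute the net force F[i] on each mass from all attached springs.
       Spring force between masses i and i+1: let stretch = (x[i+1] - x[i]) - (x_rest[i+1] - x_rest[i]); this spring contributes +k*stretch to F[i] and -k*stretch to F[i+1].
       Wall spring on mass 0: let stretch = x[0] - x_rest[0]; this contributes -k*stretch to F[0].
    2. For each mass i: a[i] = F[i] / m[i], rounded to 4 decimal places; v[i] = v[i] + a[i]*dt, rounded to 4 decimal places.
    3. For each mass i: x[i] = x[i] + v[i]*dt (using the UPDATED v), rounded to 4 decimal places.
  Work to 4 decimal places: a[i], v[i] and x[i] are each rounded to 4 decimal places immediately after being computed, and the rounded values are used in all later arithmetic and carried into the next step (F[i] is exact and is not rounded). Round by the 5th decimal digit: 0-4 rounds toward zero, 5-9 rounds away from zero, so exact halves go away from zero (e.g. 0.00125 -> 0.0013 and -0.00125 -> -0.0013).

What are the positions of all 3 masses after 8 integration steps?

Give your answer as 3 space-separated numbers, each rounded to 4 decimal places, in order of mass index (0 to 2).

Answer: 5.7943 11.3604 16.5627

Derivation:
Step 0: x=[7.0000 12.0000 16.0000] v=[0.0000 0.0000 0.0000]
Step 1: x=[6.9600 11.9800 16.0200] v=[-0.4000 -0.2000 0.2000]
Step 2: x=[6.8812 11.9404 16.0592] v=[-0.7880 -0.3960 0.3920]
Step 3: x=[6.7660 11.8820 16.1160] v=[-1.1524 -0.5841 0.5682]
Step 4: x=[6.6178 11.8060 16.1881] v=[-1.4824 -0.7605 0.7214]
Step 5: x=[6.4410 11.7138 16.2726] v=[-1.7683 -0.9217 0.8450]
Step 6: x=[6.2408 11.6074 16.3659] v=[-2.0019 -1.0645 0.9332]
Step 7: x=[6.0231 11.4888 16.4641] v=[-2.1767 -1.1861 0.9815]
Step 8: x=[5.7943 11.3604 16.5627] v=[-2.2882 -1.2842 0.9864]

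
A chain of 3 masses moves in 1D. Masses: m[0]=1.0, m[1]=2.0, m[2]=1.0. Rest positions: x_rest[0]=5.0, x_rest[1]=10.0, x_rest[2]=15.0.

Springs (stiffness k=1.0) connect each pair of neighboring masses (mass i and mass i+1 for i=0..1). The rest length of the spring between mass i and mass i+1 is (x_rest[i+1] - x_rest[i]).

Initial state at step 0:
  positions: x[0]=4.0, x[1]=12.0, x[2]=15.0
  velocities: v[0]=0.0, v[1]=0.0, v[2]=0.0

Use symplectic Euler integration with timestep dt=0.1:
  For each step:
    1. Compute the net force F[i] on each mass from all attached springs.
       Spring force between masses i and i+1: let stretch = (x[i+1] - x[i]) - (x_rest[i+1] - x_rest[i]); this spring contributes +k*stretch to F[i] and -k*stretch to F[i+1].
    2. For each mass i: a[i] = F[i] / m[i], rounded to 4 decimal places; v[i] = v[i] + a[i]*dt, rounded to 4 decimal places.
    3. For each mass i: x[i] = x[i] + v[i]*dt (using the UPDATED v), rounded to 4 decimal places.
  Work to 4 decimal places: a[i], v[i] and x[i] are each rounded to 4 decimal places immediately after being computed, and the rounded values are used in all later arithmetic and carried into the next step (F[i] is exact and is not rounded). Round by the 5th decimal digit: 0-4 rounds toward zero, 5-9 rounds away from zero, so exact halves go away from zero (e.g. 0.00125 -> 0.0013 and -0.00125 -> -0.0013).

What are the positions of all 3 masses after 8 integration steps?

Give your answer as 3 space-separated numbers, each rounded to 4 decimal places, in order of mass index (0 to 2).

Step 0: x=[4.0000 12.0000 15.0000] v=[0.0000 0.0000 0.0000]
Step 1: x=[4.0300 11.9750 15.0200] v=[0.3000 -0.2500 0.2000]
Step 2: x=[4.0895 11.9255 15.0596] v=[0.5945 -0.4950 0.3955]
Step 3: x=[4.1773 11.8525 15.1178] v=[0.8781 -0.7301 0.5821]
Step 4: x=[4.2919 11.7574 15.1934] v=[1.1456 -0.9506 0.7556]
Step 5: x=[4.4311 11.6422 15.2846] v=[1.3922 -1.1521 0.9120]
Step 6: x=[4.5924 11.5092 15.3894] v=[1.6133 -1.3305 1.0478]
Step 7: x=[4.7729 11.3610 15.5054] v=[1.8050 -1.4823 1.1598]
Step 8: x=[4.9693 11.2006 15.6299] v=[1.9638 -1.6045 1.2454]

Answer: 4.9693 11.2006 15.6299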